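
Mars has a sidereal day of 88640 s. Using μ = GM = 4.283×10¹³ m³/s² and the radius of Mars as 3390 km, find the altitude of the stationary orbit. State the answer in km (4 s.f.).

A synchronous orbit has period T, so by Kepler's third law a = (μT²/4π²)^(1/3).
μT²/4π² = 4.283×10¹³ × (8.864×10⁴)² / 39.48 = 8.524×10²¹ m³.
a = 2.043×10⁷ m = 20428 km.
Altitude h = a − R = 20428 − 3390 = 17038 km.

h_sync ≈ 17040 km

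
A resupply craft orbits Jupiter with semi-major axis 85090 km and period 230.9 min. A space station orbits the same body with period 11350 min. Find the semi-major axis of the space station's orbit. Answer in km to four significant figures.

Kepler's third law: a³ ∝ T², so a₂ = a₁ (T₂/T₁)^(2/3).
T₂/T₁ = 49.16, (T₂/T₁)^(2/3) = 13.42.
a₂ = 85090 × 13.42 = 1.142×10⁶ km.

a₂ ≈ 1.142×10⁶ km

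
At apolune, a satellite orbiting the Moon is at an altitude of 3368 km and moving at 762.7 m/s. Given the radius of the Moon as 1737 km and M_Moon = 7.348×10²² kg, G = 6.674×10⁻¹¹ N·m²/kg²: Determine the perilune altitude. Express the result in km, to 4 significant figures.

perilune altitude ≈ 479.9 km

μ = GM = 6.674×10⁻¹¹ × 7.348×10²² = 4.904×10¹² m³/s².
r_a = 1737 + 3368 = 5105.0 km = 5.105×10⁶ m.
Specific energy ε = v²/2 − μ/r = -6.698×10⁵ J/kg, so a = −μ/(2ε) = 3.661×10⁶ m.
The apsides satisfy r_p + r_a = 2a, so the perilune radius is 2a − r_a = 2.217×10⁶ m = 2216.9 km.
Perilune altitude = 2216.9 − 1737 = 479.87 km.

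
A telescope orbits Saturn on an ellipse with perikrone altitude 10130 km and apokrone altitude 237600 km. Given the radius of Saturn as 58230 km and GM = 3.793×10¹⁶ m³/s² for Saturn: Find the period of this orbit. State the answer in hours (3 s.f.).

T ≈ 22.0 hours

r_p = 58230 + 10130 = 68360 km = 6.8360×10⁷ m.
r_a = 58230 + 237600 = 295830 km = 2.9583×10⁸ m.
Semi-major axis a = (r_p + r_a)/2 = (68360 + 2.9583×10⁵)/2 = 1.8210×10⁵ km = 1.821×10⁸ m.
By Kepler's third law T = 2π√(a³/μ) = 2π × 1.262×10⁴ = 7.927×10⁴ s.
= 22.02 hours.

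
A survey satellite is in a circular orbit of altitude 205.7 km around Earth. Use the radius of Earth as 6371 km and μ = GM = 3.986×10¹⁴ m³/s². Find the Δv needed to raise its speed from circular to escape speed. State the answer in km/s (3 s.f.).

Δv ≈ 3.22 km/s

r = 6371 + 205.7 = 6576.7 km = 6.5767×10⁶ m.
Circular speed v_c = √(μ/r) = 7785 m/s.
Escape speed v_esc = √(2μ/r) = √2 × v_c = 11010 m/s.
Δv = v_esc − v_c = 3225 m/s = 3.225 km/s.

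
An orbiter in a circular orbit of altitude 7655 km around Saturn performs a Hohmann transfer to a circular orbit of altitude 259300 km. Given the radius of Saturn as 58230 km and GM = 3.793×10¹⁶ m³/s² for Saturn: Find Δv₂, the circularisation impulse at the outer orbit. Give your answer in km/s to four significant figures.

Δv ≈ 4.522 km/s

r₁ = 58230 + 7655 = 65885 km = 6.5885×10⁷ m.
r₂ = 58230 + 259300 = 317530 km = 3.1753×10⁸ m.
Transfer ellipse a_t = (r₁ + r₂)/2 = 1.917×10⁸ m.
At r₁: circular v_c1 = √(μ/r₁) = 23990 m/s; transfer-perikrone v_p = √[μ(2/r₁ − 1/a_t)] = 30880 m/s.
At r₂: circular v_c2 = √(μ/r₂) = 10930 m/s; transfer-apokrone v_a = √[μ(2/r₂ − 1/a_t)] = 6407 m/s.
Δv₂ = v_c2 − v_a = 4522 m/s.
= 4.522 km/s.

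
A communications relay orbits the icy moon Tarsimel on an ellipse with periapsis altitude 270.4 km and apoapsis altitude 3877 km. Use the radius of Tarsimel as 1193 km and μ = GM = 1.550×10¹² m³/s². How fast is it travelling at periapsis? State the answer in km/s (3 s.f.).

v ≈ 1.28 km/s

r_p = 1193 + 270.4 = 1463.4 km = 1.4634×10⁶ m.
r_a = 1193 + 3877 = 5070.0 km = 5.0700×10⁶ m.
Semi-major axis a = (r_p + r_a)/2 = 3266.7 km = 3.267×10⁶ m.
Vis-viva: v² = μ(2/r − 1/a) = 1.550×10¹² × (1.367×10⁻⁶ − 3.061×10⁻⁷) = 1.644×10⁶ m²/s².
v = 1282 m/s = 1.282 km/s.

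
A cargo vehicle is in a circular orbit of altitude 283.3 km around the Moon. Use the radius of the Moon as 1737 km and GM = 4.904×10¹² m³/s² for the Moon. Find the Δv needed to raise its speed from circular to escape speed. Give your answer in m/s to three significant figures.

r = 1737 + 283.3 = 2020.3 km = 2.0203×10⁶ m.
Circular speed v_c = √(μ/r) = 1558 m/s.
Escape speed v_esc = √(2μ/r) = √2 × v_c = 2203 m/s.
Δv = v_esc − v_c = 645.3 m/s.

Δv ≈ 645 m/s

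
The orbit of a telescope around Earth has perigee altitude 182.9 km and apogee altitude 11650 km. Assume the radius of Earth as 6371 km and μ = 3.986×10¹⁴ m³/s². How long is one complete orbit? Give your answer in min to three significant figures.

T ≈ 226 min

r_p = 6371 + 182.9 = 6553.9 km = 6.5539×10⁶ m.
r_a = 6371 + 11650 = 18021 km = 1.8021×10⁷ m.
Semi-major axis a = (r_p + r_a)/2 = (6553.9 + 18021)/2 = 12287 km = 1.229×10⁷ m.
By Kepler's third law T = 2π√(a³/μ) = 2π × 2.157×10³ = 1.356×10⁴ s.
= 225.9 min.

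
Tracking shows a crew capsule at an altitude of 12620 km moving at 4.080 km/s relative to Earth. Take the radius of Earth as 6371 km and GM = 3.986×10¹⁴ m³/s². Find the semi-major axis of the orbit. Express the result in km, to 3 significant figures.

a ≈ 15700 km

r = 6371 + 12620 = 18991 km = 1.899×10⁷ m.
Vis-viva rearranged: 1/a = 2/r − v²/μ = 1.053×10⁻⁷ − 4.176×10⁻⁸ = 6.355×10⁻⁸ m⁻¹.
a = 1.574×10⁷ m = 15735 km.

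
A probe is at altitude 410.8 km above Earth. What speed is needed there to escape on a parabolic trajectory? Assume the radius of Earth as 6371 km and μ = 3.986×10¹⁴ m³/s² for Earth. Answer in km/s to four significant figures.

r = 6371 + 410.8 = 6781.8 km = 6.7818×10⁶ m.
Escape speed v_esc = √(2μ/r) = √(2 × 3.986×10¹⁴ / 6.782×10⁶) = √(1.175×10⁸) = 10840 m/s.
= 10.84 km/s.

v_esc ≈ 10.84 km/s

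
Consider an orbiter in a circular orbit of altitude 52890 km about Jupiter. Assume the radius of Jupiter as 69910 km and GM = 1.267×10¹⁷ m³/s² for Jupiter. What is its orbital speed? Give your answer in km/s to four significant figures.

r = 69910 + 52890 = 122800 km = 1.2280×10⁸ m.
For a circular orbit v = √(μ/r) = √(1.267×10¹⁷ / 1.228×10⁸) = √(1.032×10⁹) = 32120 m/s.
That is 32.12 km/s.

v ≈ 32.12 km/s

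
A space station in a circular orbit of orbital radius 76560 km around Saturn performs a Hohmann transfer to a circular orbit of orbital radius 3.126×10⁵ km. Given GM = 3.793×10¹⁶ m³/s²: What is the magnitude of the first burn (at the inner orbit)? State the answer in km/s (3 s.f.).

r₁ = 76560 km = 7.656×10⁷ m.
r₂ = 3.126×10⁵ km = 3.126×10⁸ m.
Transfer ellipse a_t = (r₁ + r₂)/2 = 1.946×10⁸ m.
At r₁: circular v_c1 = √(μ/r₁) = 22260 m/s; transfer-perikrone v_p = √[μ(2/r₁ − 1/a_t)] = 28210 m/s.
Δv₁ = v_p − v_c1 = 5954 m/s.
= 5.954 km/s.

Δv ≈ 5.95 km/s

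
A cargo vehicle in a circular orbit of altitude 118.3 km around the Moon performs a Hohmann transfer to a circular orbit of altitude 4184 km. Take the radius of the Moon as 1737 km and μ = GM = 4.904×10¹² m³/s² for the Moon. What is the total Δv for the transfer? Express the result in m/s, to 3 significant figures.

r₁ = 1737 + 118.3 = 1855.3 km = 1.8553×10⁶ m.
r₂ = 1737 + 4184 = 5921.0 km = 5.9210×10⁶ m.
Transfer ellipse a_t = (r₁ + r₂)/2 = 3.888×10⁶ m.
At r₁: circular v_c1 = √(μ/r₁) = 1626 m/s; transfer-perilune v_p = √[μ(2/r₁ − 1/a_t)] = 2006 m/s.
Δv₁ = v_p − v_c1 = 380.5 m/s.
At r₂: circular v_c2 = √(μ/r₂) = 910.1 m/s; transfer-apolune v_a = √[μ(2/r₂ − 1/a_t)] = 628.7 m/s.
Δv₂ = v_c2 − v_a = 281.4 m/s.
Total Δv = Δv₁ + Δv₂ = 661.9 m/s.

Δv_total ≈ 662 m/s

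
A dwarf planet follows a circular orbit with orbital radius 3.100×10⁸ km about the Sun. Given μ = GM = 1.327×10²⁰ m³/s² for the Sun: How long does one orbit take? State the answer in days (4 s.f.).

r = 3.100×10⁸ km = 3.100×10¹¹ m.
Kepler's third law: T = 2π√(r³/μ) = 2π√((3.100×10¹¹)³ / 1.327×10²⁰).
r³/μ = 2.245×10¹⁴ s², so T = 2π × 1.498×10⁷ = 9.414×10⁷ s.
Converting: 9.414×10⁷ s ÷ 86400 = 1090 days.

T ≈ 1090 days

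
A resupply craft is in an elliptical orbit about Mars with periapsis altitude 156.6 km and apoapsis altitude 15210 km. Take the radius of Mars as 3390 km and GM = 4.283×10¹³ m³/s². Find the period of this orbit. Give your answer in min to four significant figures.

T ≈ 589.6 min

r_p = 3390 + 156.6 = 3546.6 km = 3.5466×10⁶ m.
r_a = 3390 + 15210 = 18600 km = 1.8600×10⁷ m.
Semi-major axis a = (r_p + r_a)/2 = (3546.6 + 18600)/2 = 11073 km = 1.107×10⁷ m.
By Kepler's third law T = 2π√(a³/μ) = 2π × 5.630×10³ = 3.538×10⁴ s.
= 589.6 min.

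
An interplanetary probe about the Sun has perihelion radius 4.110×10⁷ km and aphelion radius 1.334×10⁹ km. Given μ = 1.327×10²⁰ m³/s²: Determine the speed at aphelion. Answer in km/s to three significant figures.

v ≈ 2.44 km/s

Semi-major axis a = (r_p + r_a)/2 = 6.8755×10⁸ km = 6.876×10¹¹ m.
Vis-viva: v² = μ(2/r − 1/a) = 1.327×10²⁰ × (1.499×10⁻¹² − 1.454×10⁻¹²) = 5.946×10⁶ m²/s².
v = 2439 m/s = 2.439 km/s.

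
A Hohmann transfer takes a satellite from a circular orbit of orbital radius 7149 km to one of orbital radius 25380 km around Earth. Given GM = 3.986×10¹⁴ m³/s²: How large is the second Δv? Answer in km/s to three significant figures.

r₁ = 7149 km = 7.149×10⁶ m.
r₂ = 25380 km = 2.538×10⁷ m.
Transfer ellipse a_t = (r₁ + r₂)/2 = 1.626×10⁷ m.
At r₁: circular v_c1 = √(μ/r₁) = 7467 m/s; transfer-perigee v_p = √[μ(2/r₁ − 1/a_t)] = 9328 m/s.
At r₂: circular v_c2 = √(μ/r₂) = 3963 m/s; transfer-apogee v_a = √[μ(2/r₂ − 1/a_t)] = 2627 m/s.
Δv₂ = v_c2 − v_a = 1336 m/s.
= 1.336 km/s.

Δv ≈ 1.34 km/s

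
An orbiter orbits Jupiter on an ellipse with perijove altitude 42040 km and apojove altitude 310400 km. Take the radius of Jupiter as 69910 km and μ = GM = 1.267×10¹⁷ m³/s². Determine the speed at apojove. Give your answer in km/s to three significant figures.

v ≈ 12.3 km/s

r_p = 69910 + 42040 = 111950 km = 1.1195×10⁸ m.
r_a = 69910 + 310400 = 380310 km = 3.8031×10⁸ m.
Semi-major axis a = (r_p + r_a)/2 = 2.4613×10⁵ km = 2.461×10⁸ m.
Vis-viva: v² = μ(2/r − 1/a) = 1.267×10¹⁷ × (5.259×10⁻⁹ − 4.063×10⁻⁹) = 1.515×10⁸ m²/s².
v = 12310 m/s = 12.31 km/s.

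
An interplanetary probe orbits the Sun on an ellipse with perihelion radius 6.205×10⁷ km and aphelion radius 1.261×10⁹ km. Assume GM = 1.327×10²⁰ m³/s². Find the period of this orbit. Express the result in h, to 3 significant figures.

T ≈ 81500 h

Semi-major axis a = (r_p + r_a)/2 = (6.2050×10⁷ + 1.2610×10⁹)/2 = 6.6152×10⁸ km = 6.615×10¹¹ m.
By Kepler's third law T = 2π√(a³/μ) = 2π × 4.671×10⁷ = 2.935×10⁸ s.
= 81520 h.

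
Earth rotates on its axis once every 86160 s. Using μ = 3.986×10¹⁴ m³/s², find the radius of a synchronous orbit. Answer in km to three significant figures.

r_sync ≈ 42200 km

A synchronous orbit has period T, so by Kepler's third law a = (μT²/4π²)^(1/3).
μT²/4π² = 3.986×10¹⁴ × (8.616×10⁴)² / 39.48 = 7.495×10²² m³.
a = 4.216×10⁷ m = 42163 km.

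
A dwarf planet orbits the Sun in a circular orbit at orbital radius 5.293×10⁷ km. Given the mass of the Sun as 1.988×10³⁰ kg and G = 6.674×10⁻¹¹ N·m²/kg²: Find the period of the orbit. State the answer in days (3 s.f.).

μ = GM = 6.674×10⁻¹¹ × 1.988×10³⁰ = 1.327×10²⁰ m³/s².
r = 5.293×10⁷ km = 5.293×10¹⁰ m.
Kepler's third law: T = 2π√(r³/μ) = 2π√((5.293×10¹⁰)³ / 1.327×10²⁰).
r³/μ = 1.118×10¹² s², so T = 2π × 1.057×10⁶ = 6.642×10⁶ s.
Converting: 6.642×10⁶ s ÷ 86400 = 76.88 days.

T ≈ 76.9 days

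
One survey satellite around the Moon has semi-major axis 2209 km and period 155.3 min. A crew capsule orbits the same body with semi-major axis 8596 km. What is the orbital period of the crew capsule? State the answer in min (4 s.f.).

T₂ ≈ 1192 min

Kepler's third law: T² ∝ a³, so T₂ = T₁ (a₂/a₁)^(3/2).
a₂/a₁ = 3.891, (a₂/a₁)^(3/2) = 7.676.
T₂ = 155.3 × 7.676 = 1192 min.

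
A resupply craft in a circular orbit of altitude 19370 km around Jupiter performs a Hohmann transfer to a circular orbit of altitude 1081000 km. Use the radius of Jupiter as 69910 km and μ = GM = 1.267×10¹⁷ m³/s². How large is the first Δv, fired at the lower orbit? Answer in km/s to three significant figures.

r₁ = 69910 + 19370 = 89280 km = 8.9280×10⁷ m.
r₂ = 69910 + 1081000 = 1150900 km = 1.1509×10⁹ m.
Transfer ellipse a_t = (r₁ + r₂)/2 = 6.201×10⁸ m.
At r₁: circular v_c1 = √(μ/r₁) = 37670 m/s; transfer-perijove v_p = √[μ(2/r₁ − 1/a_t)] = 51320 m/s.
Δv₁ = v_p − v_c1 = 13650 m/s.
= 13.65 km/s.

Δv ≈ 13.7 km/s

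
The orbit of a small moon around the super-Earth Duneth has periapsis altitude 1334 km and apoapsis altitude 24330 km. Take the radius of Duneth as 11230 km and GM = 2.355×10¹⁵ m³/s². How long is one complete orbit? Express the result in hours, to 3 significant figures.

r_p = 11230 + 1334 = 12564 km = 1.2564×10⁷ m.
r_a = 11230 + 24330 = 35560 km = 3.5560×10⁷ m.
Semi-major axis a = (r_p + r_a)/2 = (12564 + 35560)/2 = 24062 km = 2.406×10⁷ m.
By Kepler's third law T = 2π√(a³/μ) = 2π × 2.432×10³ = 1.528×10⁴ s.
= 4.245 hours.

T ≈ 4.25 hours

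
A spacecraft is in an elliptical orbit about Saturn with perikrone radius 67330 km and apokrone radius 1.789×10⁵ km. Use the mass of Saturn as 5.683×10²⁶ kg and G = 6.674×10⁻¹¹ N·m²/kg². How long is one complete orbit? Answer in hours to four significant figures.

μ = GM = 6.674×10⁻¹¹ × 5.683×10²⁶ = 3.793×10¹⁶ m³/s².
Semi-major axis a = (r_p + r_a)/2 = (67330 + 1.7890×10⁵)/2 = 1.2312×10⁵ km = 1.231×10⁸ m.
By Kepler's third law T = 2π√(a³/μ) = 2π × 7.014×10³ = 4.407×10⁴ s.
= 12.24 hours.

T ≈ 12.24 hours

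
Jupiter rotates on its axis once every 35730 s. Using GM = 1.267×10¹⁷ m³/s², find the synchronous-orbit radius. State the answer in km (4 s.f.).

A synchronous orbit has period T, so by Kepler's third law a = (μT²/4π²)^(1/3).
μT²/4π² = 1.267×10¹⁷ × (3.573×10⁴)² / 39.48 = 4.097×10²⁴ m³.
a = 1.600×10⁸ m = 1.6002×10⁵ km.

r_sync ≈ 1.600×10⁵ km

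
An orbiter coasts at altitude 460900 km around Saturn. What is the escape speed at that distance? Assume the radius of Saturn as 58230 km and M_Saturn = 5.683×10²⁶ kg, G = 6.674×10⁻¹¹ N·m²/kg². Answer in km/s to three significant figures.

v_esc ≈ 12.1 km/s

μ = GM = 6.674×10⁻¹¹ × 5.683×10²⁶ = 3.793×10¹⁶ m³/s².
r = 58230 + 460900 = 519130 km = 5.1913×10⁸ m.
Escape speed v_esc = √(2μ/r) = √(2 × 3.793×10¹⁶ / 5.191×10⁸) = √(1.461×10⁸) = 12090 m/s.
= 12.09 km/s.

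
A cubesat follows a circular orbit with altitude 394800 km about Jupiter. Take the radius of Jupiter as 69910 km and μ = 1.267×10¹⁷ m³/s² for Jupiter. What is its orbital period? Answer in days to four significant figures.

T ≈ 2.047 days

r = 69910 + 394800 = 464710 km = 4.6471×10⁸ m.
Kepler's third law: T = 2π√(r³/μ) = 2π√((4.647×10⁸)³ / 1.267×10¹⁷).
r³/μ = 7.921×10⁸ s², so T = 2π × 2.814×10⁴ = 1.768×10⁵ s.
Converting: 1.768×10⁵ s ÷ 86400 = 2.047 days.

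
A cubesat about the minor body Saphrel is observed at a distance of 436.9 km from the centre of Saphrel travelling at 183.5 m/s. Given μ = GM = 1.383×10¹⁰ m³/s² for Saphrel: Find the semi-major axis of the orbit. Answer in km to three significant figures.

a ≈ 467 km

r = 4.369×10⁵ m.
Vis-viva rearranged: 1/a = 2/r − v²/μ = 4.578×10⁻⁶ − 2.435×10⁻⁶ = 2.143×10⁻⁶ m⁻¹.
a = 4.666×10⁵ m = 466.64 km.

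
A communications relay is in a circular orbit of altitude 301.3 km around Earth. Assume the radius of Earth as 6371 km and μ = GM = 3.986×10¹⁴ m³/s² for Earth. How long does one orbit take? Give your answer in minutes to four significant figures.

T ≈ 90.40 minutes

r = 6371 + 301.3 = 6672.3 km = 6.6723×10⁶ m.
Kepler's third law: T = 2π√(r³/μ) = 2π√((6.672×10⁶)³ / 3.986×10¹⁴).
r³/μ = 7.452×10⁵ s², so T = 2π × 8.633×10² = 5.424×10³ s.
Converting: 5.424×10³ s ÷ 60.00 = 90.40 minutes.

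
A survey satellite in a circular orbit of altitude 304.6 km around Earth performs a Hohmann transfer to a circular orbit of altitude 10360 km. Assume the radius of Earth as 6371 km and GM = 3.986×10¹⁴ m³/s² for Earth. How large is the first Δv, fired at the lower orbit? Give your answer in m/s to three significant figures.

Δv ≈ 1510 m/s

r₁ = 6371 + 304.6 = 6675.6 km = 6.6756×10⁶ m.
r₂ = 6371 + 10360 = 16731 km = 1.6731×10⁷ m.
Transfer ellipse a_t = (r₁ + r₂)/2 = 1.170×10⁷ m.
At r₁: circular v_c1 = √(μ/r₁) = 7727 m/s; transfer-perigee v_p = √[μ(2/r₁ − 1/a_t)] = 9239 m/s.
Δv₁ = v_p − v_c1 = 1512 m/s.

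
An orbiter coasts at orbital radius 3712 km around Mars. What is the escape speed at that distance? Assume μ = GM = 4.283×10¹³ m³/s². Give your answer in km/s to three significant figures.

r = 3712 km = 3.712×10⁶ m.
Escape speed v_esc = √(2μ/r) = √(2 × 4.283×10¹³ / 3.712×10⁶) = √(2.308×10⁷) = 4804 m/s.
= 4.804 km/s.

v_esc ≈ 4.80 km/s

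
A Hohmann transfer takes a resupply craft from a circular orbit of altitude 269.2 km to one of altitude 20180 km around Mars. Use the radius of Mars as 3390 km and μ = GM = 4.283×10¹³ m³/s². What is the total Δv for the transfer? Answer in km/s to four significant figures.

r₁ = 3390 + 269.2 = 3659.2 km = 3.6592×10⁶ m.
r₂ = 3390 + 20180 = 23570 km = 2.3570×10⁷ m.
Transfer ellipse a_t = (r₁ + r₂)/2 = 1.361×10⁷ m.
At r₁: circular v_c1 = √(μ/r₁) = 3421 m/s; transfer-periapsis v_p = √[μ(2/r₁ − 1/a_t)] = 4502 m/s.
Δv₁ = v_p − v_c1 = 1080 m/s.
At r₂: circular v_c2 = √(μ/r₂) = 1348 m/s; transfer-apoapsis v_a = √[μ(2/r₂ − 1/a_t)] = 698.9 m/s.
Δv₂ = v_c2 − v_a = 649.2 m/s.
Total Δv = Δv₁ + Δv₂ = 1729 m/s = 1.729 km/s.

Δv_total ≈ 1.729 km/s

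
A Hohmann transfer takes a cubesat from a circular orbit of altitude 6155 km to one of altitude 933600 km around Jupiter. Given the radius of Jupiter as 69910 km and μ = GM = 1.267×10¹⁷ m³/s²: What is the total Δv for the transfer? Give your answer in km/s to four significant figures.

Δv_total ≈ 21.85 km/s

r₁ = 69910 + 6155 = 76065 km = 7.6065×10⁷ m.
r₂ = 69910 + 933600 = 1003500 km = 1.0035×10⁹ m.
Transfer ellipse a_t = (r₁ + r₂)/2 = 5.398×10⁸ m.
At r₁: circular v_c1 = √(μ/r₁) = 40810 m/s; transfer-perijove v_p = √[μ(2/r₁ − 1/a_t)] = 55650 m/s.
Δv₁ = v_p − v_c1 = 14830 m/s.
At r₂: circular v_c2 = √(μ/r₂) = 11240 m/s; transfer-apojove v_a = √[μ(2/r₂ − 1/a_t)] = 4218 m/s.
Δv₂ = v_c2 − v_a = 7018 m/s.
Total Δv = Δv₁ + Δv₂ = 21850 m/s = 21.85 km/s.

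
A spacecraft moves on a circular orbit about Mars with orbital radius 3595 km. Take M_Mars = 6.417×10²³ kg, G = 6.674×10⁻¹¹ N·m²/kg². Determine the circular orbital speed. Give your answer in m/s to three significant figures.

μ = GM = 6.674×10⁻¹¹ × 6.417×10²³ = 4.283×10¹³ m³/s².
r = 3595 km = 3.595×10⁶ m.
For a circular orbit v = √(μ/r) = √(4.283×10¹³ / 3.595×10⁶) = √(1.191×10⁷) = 3452 m/s.

v ≈ 3450 m/s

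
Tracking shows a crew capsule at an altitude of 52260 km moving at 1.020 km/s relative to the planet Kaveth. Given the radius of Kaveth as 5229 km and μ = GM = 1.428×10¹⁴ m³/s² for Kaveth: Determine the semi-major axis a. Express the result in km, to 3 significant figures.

a ≈ 36400 km

r = 5229 + 52260 = 57489 km = 5.749×10⁷ m.
Vis-viva rearranged: 1/a = 2/r − v²/μ = 3.479×10⁻⁸ − 7.286×10⁻⁹ = 2.750×10⁻⁸ m⁻¹.
a = 3.636×10⁷ m = 36359 km.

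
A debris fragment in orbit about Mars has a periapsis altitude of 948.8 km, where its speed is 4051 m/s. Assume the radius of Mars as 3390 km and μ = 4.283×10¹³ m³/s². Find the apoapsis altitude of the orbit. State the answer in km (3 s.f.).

apoapsis altitude ≈ 18000 km

r_p = 3390 + 948.8 = 4338.8 km = 4.339×10⁶ m.
Specific energy ε = v²/2 − μ/r = -1.666×10⁶ J/kg, so a = −μ/(2ε) = 1.285×10⁷ m.
The apsides satisfy r_p + r_a = 2a, so the apoapsis radius is 2a − r_p = 2.137×10⁷ m = 21368 km.
Apoapsis altitude = 21368 − 3390 = 17978 km.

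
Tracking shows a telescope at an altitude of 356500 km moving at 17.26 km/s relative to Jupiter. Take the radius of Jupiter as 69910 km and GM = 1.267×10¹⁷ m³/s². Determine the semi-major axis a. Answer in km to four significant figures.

r = 69910 + 356500 = 4.2641×10⁵ km = 4.264×10⁸ m.
Vis-viva rearranged: 1/a = 2/r − v²/μ = 4.690×10⁻⁹ − 2.351×10⁻⁹ = 2.339×10⁻⁹ m⁻¹.
a = 4.275×10⁸ m = 4.2753×10⁵ km.

a ≈ 4.275×10⁵ km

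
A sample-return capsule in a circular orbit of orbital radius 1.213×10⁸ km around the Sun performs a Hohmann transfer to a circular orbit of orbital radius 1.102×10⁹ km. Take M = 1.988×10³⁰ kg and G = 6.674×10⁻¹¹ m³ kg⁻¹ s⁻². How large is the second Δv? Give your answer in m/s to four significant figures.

Δv ≈ 6086 m/s

μ = GM = 6.674×10⁻¹¹ × 1.988×10³⁰ = 1.327×10²⁰ m³/s².
r₁ = 1.213×10⁸ km = 1.213×10¹¹ m.
r₂ = 1.102×10⁹ km = 1.102×10¹² m.
Transfer ellipse a_t = (r₁ + r₂)/2 = 6.116×10¹¹ m.
At r₁: circular v_c1 = √(μ/r₁) = 33070 m/s; transfer-perihelion v_p = √[μ(2/r₁ − 1/a_t)] = 44390 m/s.
At r₂: circular v_c2 = √(μ/r₂) = 10970 m/s; transfer-aphelion v_a = √[μ(2/r₂ − 1/a_t)] = 4886 m/s.
Δv₂ = v_c2 − v_a = 6086 m/s.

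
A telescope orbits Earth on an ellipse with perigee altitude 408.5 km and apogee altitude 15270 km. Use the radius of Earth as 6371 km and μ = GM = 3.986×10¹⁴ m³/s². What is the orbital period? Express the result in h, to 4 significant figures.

T ≈ 4.683 h

r_p = 6371 + 408.5 = 6779.5 km = 6.7795×10⁶ m.
r_a = 6371 + 15270 = 21641 km = 2.1641×10⁷ m.
Semi-major axis a = (r_p + r_a)/2 = (6779.5 + 21641)/2 = 14210 km = 1.421×10⁷ m.
By Kepler's third law T = 2π√(a³/μ) = 2π × 2.683×10³ = 1.686×10⁴ s.
= 4.683 h.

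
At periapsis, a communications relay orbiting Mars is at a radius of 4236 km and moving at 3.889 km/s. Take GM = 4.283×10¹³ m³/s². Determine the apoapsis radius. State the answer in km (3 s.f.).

apoapsis radius ≈ 12600 km

r_p = 4.236×10⁶ m.
Specific energy ε = v²/2 − μ/r = -2.549×10⁶ J/kg, so a = −μ/(2ε) = 8.402×10⁶ m.
The apsides satisfy r_p + r_a = 2a, so the apoapsis radius is 2a − r_p = 1.257×10⁷ m = 12568 km.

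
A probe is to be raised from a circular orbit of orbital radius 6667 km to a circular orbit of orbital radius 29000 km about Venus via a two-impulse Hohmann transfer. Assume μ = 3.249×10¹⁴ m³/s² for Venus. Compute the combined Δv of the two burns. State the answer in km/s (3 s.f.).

r₁ = 6667 km = 6.667×10⁶ m.
r₂ = 29000 km = 2.900×10⁷ m.
Transfer ellipse a_t = (r₁ + r₂)/2 = 1.783×10⁷ m.
At r₁: circular v_c1 = √(μ/r₁) = 6981 m/s; transfer-periapsis v_p = √[μ(2/r₁ − 1/a_t)] = 8902 m/s.
Δv₁ = v_p − v_c1 = 1921 m/s.
At r₂: circular v_c2 = √(μ/r₂) = 3347 m/s; transfer-apoapsis v_a = √[μ(2/r₂ − 1/a_t)] = 2047 m/s.
Δv₂ = v_c2 − v_a = 1301 m/s.
Total Δv = Δv₁ + Δv₂ = 3222 m/s = 3.222 km/s.

Δv_total ≈ 3.22 km/s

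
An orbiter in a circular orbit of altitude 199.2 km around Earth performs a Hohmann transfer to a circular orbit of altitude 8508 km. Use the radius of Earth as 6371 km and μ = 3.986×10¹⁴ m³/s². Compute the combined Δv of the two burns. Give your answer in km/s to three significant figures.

Δv_total ≈ 2.51 km/s

r₁ = 6371 + 199.2 = 6570.2 km = 6.5702×10⁶ m.
r₂ = 6371 + 8508 = 14879 km = 1.4879×10⁷ m.
Transfer ellipse a_t = (r₁ + r₂)/2 = 1.072×10⁷ m.
At r₁: circular v_c1 = √(μ/r₁) = 7789 m/s; transfer-perigee v_p = √[μ(2/r₁ − 1/a_t)] = 9174 m/s.
Δv₁ = v_p − v_c1 = 1385 m/s.
At r₂: circular v_c2 = √(μ/r₂) = 5176 m/s; transfer-apogee v_a = √[μ(2/r₂ − 1/a_t)] = 4051 m/s.
Δv₂ = v_c2 − v_a = 1125 m/s.
Total Δv = Δv₁ + Δv₂ = 2510 m/s = 2.510 km/s.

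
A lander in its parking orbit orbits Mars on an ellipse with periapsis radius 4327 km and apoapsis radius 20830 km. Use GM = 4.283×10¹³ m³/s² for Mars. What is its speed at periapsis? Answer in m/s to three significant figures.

Semi-major axis a = (r_p + r_a)/2 = 12578 km = 1.258×10⁷ m.
Vis-viva: v² = μ(2/r − 1/a) = 4.283×10¹³ × (4.622×10⁻⁷ − 7.950×10⁻⁸) = 1.639×10⁷ m²/s².
v = 4049 m/s.

v ≈ 4050 m/s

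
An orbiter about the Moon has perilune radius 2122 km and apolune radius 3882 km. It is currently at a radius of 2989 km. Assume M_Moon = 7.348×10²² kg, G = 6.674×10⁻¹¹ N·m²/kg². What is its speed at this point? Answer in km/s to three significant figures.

v ≈ 1.28 km/s

μ = GM = 6.674×10⁻¹¹ × 7.348×10²² = 4.904×10¹² m³/s².
Semi-major axis a = (r_p + r_a)/2 = 3002.0 km = 3.002×10⁶ m.
Vis-viva: v² = μ(2/r − 1/a) = 4.904×10¹² × (6.691×10⁻⁷ − 3.331×10⁻⁷) = 1.648×10⁶ m²/s².
v = 1284 m/s = 1.284 km/s.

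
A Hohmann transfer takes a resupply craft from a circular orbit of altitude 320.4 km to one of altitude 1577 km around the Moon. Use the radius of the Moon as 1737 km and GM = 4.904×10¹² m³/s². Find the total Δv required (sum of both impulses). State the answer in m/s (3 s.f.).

r₁ = 1737 + 320.4 = 2057.4 km = 2.0574×10⁶ m.
r₂ = 1737 + 1577 = 3314.0 km = 3.3140×10⁶ m.
Transfer ellipse a_t = (r₁ + r₂)/2 = 2.686×10⁶ m.
At r₁: circular v_c1 = √(μ/r₁) = 1544 m/s; transfer-perilune v_p = √[μ(2/r₁ − 1/a_t)] = 1715 m/s.
Δv₁ = v_p − v_c1 = 171.1 m/s.
At r₂: circular v_c2 = √(μ/r₂) = 1216 m/s; transfer-apolune v_a = √[μ(2/r₂ − 1/a_t)] = 1065 m/s.
Δv₂ = v_c2 − v_a = 151.8 m/s.
Total Δv = Δv₁ + Δv₂ = 322.9 m/s.

Δv_total ≈ 323 m/s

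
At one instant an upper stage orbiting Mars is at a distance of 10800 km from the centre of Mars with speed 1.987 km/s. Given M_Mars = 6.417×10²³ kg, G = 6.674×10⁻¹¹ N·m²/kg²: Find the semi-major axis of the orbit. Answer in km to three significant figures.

a ≈ 10800 km

μ = GM = 6.674×10⁻¹¹ × 6.417×10²³ = 4.283×10¹³ m³/s².
r = 1.080×10⁷ m.
Specific orbital energy ε = v²/2 − μ/r = (1987)²/2 − 4.283×10¹³/1.080×10⁷ = -1.991×10⁶ J/kg.
Since ε = −μ/(2a), a = −μ/(2ε) = 1.075×10⁷ m = 10753 km.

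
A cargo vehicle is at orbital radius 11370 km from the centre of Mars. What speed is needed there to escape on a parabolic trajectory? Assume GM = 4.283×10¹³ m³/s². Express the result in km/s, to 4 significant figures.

v_esc ≈ 2.745 km/s

r = 11370 km = 1.137×10⁷ m.
Escape speed v_esc = √(2μ/r) = √(2 × 4.283×10¹³ / 1.137×10⁷) = √(7.534×10⁶) = 2745 m/s.
= 2.745 km/s.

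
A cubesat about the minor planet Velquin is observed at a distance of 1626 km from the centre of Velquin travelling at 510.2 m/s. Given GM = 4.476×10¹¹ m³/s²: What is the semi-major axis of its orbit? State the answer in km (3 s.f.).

a ≈ 1540 km

r = 1.626×10⁶ m.
Specific orbital energy ε = v²/2 − μ/r = (510.2)²/2 − 4.476×10¹¹/1.626×10⁶ = -1.451×10⁵ J/kg.
Since ε = −μ/(2a), a = −μ/(2ε) = 1.542×10⁶ m = 1542.1 km.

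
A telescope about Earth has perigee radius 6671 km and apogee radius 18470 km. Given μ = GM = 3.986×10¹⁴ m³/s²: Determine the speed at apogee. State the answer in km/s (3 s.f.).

v ≈ 3.38 km/s

Semi-major axis a = (r_p + r_a)/2 = 12570 km = 1.257×10⁷ m.
Vis-viva: v² = μ(2/r − 1/a) = 3.986×10¹⁴ × (1.083×10⁻⁷ − 7.955×10⁻⁸) = 1.145×10⁷ m²/s².
v = 3384 m/s = 3.384 km/s.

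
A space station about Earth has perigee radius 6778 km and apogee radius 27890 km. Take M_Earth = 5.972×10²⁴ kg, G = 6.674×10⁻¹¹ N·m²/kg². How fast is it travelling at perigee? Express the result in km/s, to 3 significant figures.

μ = GM = 6.674×10⁻¹¹ × 5.972×10²⁴ = 3.986×10¹⁴ m³/s².
Semi-major axis a = (r_p + r_a)/2 = 17334 km = 1.733×10⁷ m.
Vis-viva: v² = μ(2/r − 1/a) = 3.986×10¹⁴ × (2.951×10⁻⁷ − 5.769×10⁻⁸) = 9.461×10⁷ m²/s².
v = 9727 m/s = 9.727 km/s.

v ≈ 9.73 km/s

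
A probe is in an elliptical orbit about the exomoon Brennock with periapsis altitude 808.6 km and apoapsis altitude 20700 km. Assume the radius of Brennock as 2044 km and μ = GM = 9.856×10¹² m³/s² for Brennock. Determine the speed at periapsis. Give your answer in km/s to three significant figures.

r_p = 2044 + 808.6 = 2852.6 km = 2.8526×10⁶ m.
r_a = 2044 + 20700 = 22744 km = 2.2744×10⁷ m.
Semi-major axis a = (r_p + r_a)/2 = 12798 km = 1.280×10⁷ m.
Vis-viva: v² = μ(2/r − 1/a) = 9.856×10¹² × (7.011×10⁻⁷ − 7.814×10⁻⁸) = 6.140×10⁶ m²/s².
v = 2478 m/s = 2.478 km/s.

v ≈ 2.48 km/s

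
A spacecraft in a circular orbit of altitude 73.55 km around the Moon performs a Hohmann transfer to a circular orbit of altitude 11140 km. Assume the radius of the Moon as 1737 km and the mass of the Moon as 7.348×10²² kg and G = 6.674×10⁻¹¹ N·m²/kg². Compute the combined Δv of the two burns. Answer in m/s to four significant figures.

Δv_total ≈ 844.2 m/s

μ = GM = 6.674×10⁻¹¹ × 7.348×10²² = 4.904×10¹² m³/s².
r₁ = 1737 + 73.55 = 1810.5 km = 1.8106×10⁶ m.
r₂ = 1737 + 11140 = 12877 km = 1.2877×10⁷ m.
Transfer ellipse a_t = (r₁ + r₂)/2 = 7.344×10⁶ m.
At r₁: circular v_c1 = √(μ/r₁) = 1646 m/s; transfer-perilune v_p = √[μ(2/r₁ − 1/a_t)] = 2179 m/s.
Δv₁ = v_p − v_c1 = 533.5 m/s.
At r₂: circular v_c2 = √(μ/r₂) = 617.1 m/s; transfer-apolune v_a = √[μ(2/r₂ − 1/a_t)] = 306.4 m/s.
Δv₂ = v_c2 − v_a = 310.7 m/s.
Total Δv = Δv₁ + Δv₂ = 844.2 m/s.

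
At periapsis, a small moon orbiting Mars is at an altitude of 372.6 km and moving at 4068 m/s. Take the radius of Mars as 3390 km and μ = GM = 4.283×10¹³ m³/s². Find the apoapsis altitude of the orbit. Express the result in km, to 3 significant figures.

apoapsis altitude ≈ 6620 km

r_p = 3390 + 372.6 = 3762.6 km = 3.763×10⁶ m.
Specific energy ε = v²/2 − μ/r = -3.109×10⁶ J/kg, so a = −μ/(2ε) = 6.889×10⁶ m.
The apsides satisfy r_p + r_a = 2a, so the apoapsis radius is 2a − r_p = 1.001×10⁷ m = 10015 km.
Apoapsis altitude = 10015 − 3390 = 6624.5 km.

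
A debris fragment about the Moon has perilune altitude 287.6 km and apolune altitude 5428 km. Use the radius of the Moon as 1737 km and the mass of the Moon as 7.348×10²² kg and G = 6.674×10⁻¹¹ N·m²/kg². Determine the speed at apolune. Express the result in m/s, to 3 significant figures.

v ≈ 549 m/s

μ = GM = 6.674×10⁻¹¹ × 7.348×10²² = 4.904×10¹² m³/s².
r_p = 1737 + 287.6 = 2024.6 km = 2.0246×10⁶ m.
r_a = 1737 + 5428 = 7165.0 km = 7.1650×10⁶ m.
Semi-major axis a = (r_p + r_a)/2 = 4594.8 km = 4.595×10⁶ m.
Vis-viva: v² = μ(2/r − 1/a) = 4.904×10¹² × (2.791×10⁻⁷ − 2.176×10⁻⁷) = 3.016×10⁵ m²/s².
v = 549.2 m/s.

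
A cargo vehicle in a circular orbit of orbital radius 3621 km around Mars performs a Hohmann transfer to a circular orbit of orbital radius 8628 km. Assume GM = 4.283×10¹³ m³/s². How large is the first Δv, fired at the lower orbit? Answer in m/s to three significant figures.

r₁ = 3621 km = 3.621×10⁶ m.
r₂ = 8628 km = 8.628×10⁶ m.
Transfer ellipse a_t = (r₁ + r₂)/2 = 6.124×10⁶ m.
At r₁: circular v_c1 = √(μ/r₁) = 3439 m/s; transfer-periapsis v_p = √[μ(2/r₁ − 1/a_t)] = 4082 m/s.
Δv₁ = v_p − v_c1 = 642.8 m/s.

Δv ≈ 643 m/s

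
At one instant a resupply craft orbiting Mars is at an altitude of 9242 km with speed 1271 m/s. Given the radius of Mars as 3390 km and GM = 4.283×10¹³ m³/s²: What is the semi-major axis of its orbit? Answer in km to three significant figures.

a ≈ 8290 km

r = 3390 + 9242 = 12632 km = 1.263×10⁷ m.
Vis-viva rearranged: 1/a = 2/r − v²/μ = 1.583×10⁻⁷ − 3.772×10⁻⁸ = 1.206×10⁻⁷ m⁻¹.
a = 8.291×10⁶ m = 8291.1 km.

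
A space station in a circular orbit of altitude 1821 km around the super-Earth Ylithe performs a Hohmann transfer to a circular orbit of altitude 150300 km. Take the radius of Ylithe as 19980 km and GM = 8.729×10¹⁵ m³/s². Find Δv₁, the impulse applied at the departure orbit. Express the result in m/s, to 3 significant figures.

Δv ≈ 6630 m/s

r₁ = 19980 + 1821 = 21801 km = 2.1801×10⁷ m.
r₂ = 19980 + 150300 = 170280 km = 1.7028×10⁸ m.
Transfer ellipse a_t = (r₁ + r₂)/2 = 9.604×10⁷ m.
At r₁: circular v_c1 = √(μ/r₁) = 20010 m/s; transfer-periapsis v_p = √[μ(2/r₁ − 1/a_t)] = 26640 m/s.
Δv₁ = v_p − v_c1 = 6634 m/s.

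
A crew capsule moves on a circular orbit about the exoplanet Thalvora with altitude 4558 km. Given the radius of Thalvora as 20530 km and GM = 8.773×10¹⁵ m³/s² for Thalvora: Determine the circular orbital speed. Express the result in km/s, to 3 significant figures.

r = 20530 + 4558 = 25088 km = 2.5088×10⁷ m.
For a circular orbit v = √(μ/r) = √(8.773×10¹⁵ / 2.509×10⁷) = √(3.497×10⁸) = 18700 m/s.
That is 18.70 km/s.

v ≈ 18.7 km/s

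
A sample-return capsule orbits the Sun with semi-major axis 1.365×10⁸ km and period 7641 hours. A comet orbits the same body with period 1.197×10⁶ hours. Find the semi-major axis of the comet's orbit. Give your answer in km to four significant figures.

a₂ ≈ 3.967×10⁹ km

Kepler's third law: a³ ∝ T², so a₂ = a₁ (T₂/T₁)^(2/3).
T₂/T₁ = 156.7, (T₂/T₁)^(2/3) = 29.06.
a₂ = 1.365×10⁸ × 29.06 = 3.967×10⁹ km.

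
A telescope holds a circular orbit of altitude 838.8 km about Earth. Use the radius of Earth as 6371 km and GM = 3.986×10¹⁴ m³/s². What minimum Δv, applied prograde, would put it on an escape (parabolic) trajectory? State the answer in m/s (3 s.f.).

Δv ≈ 3080 m/s

r = 6371 + 838.8 = 7209.8 km = 7.2098×10⁶ m.
Circular speed v_c = √(μ/r) = 7435 m/s.
Escape speed v_esc = √(2μ/r) = √2 × v_c = 10520 m/s.
Δv = v_esc − v_c = 3080 m/s.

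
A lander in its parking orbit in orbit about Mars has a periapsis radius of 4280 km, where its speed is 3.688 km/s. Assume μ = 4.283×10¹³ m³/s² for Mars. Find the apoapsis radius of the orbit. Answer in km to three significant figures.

apoapsis radius ≈ 9080 km

r_p = 4.280×10⁶ m.
Specific energy ε = v²/2 − μ/r = -3.206×10⁶ J/kg, so a = −μ/(2ε) = 6.679×10⁶ m.
The apsides satisfy r_p + r_a = 2a, so the apoapsis radius is 2a − r_p = 9.078×10⁶ m = 9077.9 km.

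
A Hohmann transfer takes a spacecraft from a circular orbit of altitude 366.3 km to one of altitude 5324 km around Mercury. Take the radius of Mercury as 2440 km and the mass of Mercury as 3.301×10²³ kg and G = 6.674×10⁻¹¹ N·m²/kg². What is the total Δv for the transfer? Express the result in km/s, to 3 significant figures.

μ = GM = 6.674×10⁻¹¹ × 3.301×10²³ = 2.203×10¹³ m³/s².
r₁ = 2440 + 366.3 = 2806.3 km = 2.8063×10⁶ m.
r₂ = 2440 + 5324 = 7764.0 km = 7.7640×10⁶ m.
Transfer ellipse a_t = (r₁ + r₂)/2 = 5.285×10⁶ m.
At r₁: circular v_c1 = √(μ/r₁) = 2802 m/s; transfer-periherm v_p = √[μ(2/r₁ − 1/a_t)] = 3396 m/s.
Δv₁ = v_p − v_c1 = 594.1 m/s.
At r₂: circular v_c2 = √(μ/r₂) = 1685 m/s; transfer-apoherm v_a = √[μ(2/r₂ − 1/a_t)] = 1227 m/s.
Δv₂ = v_c2 − v_a = 457.0 m/s.
Total Δv = Δv₁ + Δv₂ = 1051 m/s = 1.051 km/s.

Δv_total ≈ 1.05 km/s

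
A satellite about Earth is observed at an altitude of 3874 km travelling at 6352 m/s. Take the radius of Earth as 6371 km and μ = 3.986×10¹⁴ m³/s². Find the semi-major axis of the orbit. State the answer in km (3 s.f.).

a ≈ 10600 km

r = 6371 + 3874 = 10245 km = 1.024×10⁷ m.
Specific orbital energy ε = v²/2 − μ/r = (6352)²/2 − 3.986×10¹⁴/1.024×10⁷ = -1.873×10⁷ J/kg.
Since ε = −μ/(2a), a = −μ/(2ε) = 1.064×10⁷ m = 10639 km.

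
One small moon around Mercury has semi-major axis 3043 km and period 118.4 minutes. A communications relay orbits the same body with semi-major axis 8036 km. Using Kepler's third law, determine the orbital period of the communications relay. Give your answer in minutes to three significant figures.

T₂ ≈ 508 minutes

Kepler's third law: T² ∝ a³, so T₂ = T₁ (a₂/a₁)^(3/2).
a₂/a₁ = 2.641, (a₂/a₁)^(3/2) = 4.291.
T₂ = 118.4 × 4.291 = 508.1 minutes.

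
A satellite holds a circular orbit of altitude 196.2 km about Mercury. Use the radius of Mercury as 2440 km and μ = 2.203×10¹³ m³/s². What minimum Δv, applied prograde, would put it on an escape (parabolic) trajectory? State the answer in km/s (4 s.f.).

Δv ≈ 1.197 km/s

r = 2440 + 196.2 = 2636.2 km = 2.6362×10⁶ m.
Circular speed v_c = √(μ/r) = 2891 m/s.
Escape speed v_esc = √(2μ/r) = √2 × v_c = 4088 m/s.
Δv = v_esc − v_c = 1197 m/s = 1.197 km/s.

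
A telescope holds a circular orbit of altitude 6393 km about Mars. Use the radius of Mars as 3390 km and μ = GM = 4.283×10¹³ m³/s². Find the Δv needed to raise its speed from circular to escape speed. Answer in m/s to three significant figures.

r = 3390 + 6393 = 9783.0 km = 9.7830×10⁶ m.
Circular speed v_c = √(μ/r) = 2092 m/s.
Escape speed v_esc = √(2μ/r) = √2 × v_c = 2959 m/s.
Δv = v_esc − v_c = 866.7 m/s.

Δv ≈ 867 m/s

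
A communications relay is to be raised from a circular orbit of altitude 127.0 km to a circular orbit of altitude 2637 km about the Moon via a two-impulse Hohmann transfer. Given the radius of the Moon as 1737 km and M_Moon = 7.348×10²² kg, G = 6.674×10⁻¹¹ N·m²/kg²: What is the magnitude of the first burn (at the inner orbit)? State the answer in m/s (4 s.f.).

μ = GM = 6.674×10⁻¹¹ × 7.348×10²² = 4.904×10¹² m³/s².
r₁ = 1737 + 127.0 = 1864.0 km = 1.8640×10⁶ m.
r₂ = 1737 + 2637 = 4374.0 km = 4.3740×10⁶ m.
Transfer ellipse a_t = (r₁ + r₂)/2 = 3.119×10⁶ m.
At r₁: circular v_c1 = √(μ/r₁) = 1622 m/s; transfer-perilune v_p = √[μ(2/r₁ − 1/a_t)] = 1921 m/s.
Δv₁ = v_p − v_c1 = 298.8 m/s.

Δv ≈ 298.8 m/s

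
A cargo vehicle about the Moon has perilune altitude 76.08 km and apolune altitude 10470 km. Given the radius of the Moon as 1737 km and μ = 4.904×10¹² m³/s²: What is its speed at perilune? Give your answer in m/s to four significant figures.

r_p = 1737 + 76.08 = 1813.1 km = 1.8131×10⁶ m.
r_a = 1737 + 10470 = 12207 km = 1.2207×10⁷ m.
Semi-major axis a = (r_p + r_a)/2 = 7010.0 km = 7.010×10⁶ m.
Vis-viva: v² = μ(2/r − 1/a) = 4.904×10¹² × (1.103×10⁻⁶ − 1.427×10⁻⁷) = 4.710×10⁶ m²/s².
v = 2170 m/s.

v ≈ 2170 m/s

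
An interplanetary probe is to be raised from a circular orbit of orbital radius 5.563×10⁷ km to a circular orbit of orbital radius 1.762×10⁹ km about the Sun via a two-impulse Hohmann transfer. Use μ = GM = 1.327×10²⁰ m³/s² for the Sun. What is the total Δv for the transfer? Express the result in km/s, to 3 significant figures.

Δv_total ≈ 25.7 km/s

r₁ = 5.563×10⁷ km = 5.563×10¹⁰ m.
r₂ = 1.762×10⁹ km = 1.762×10¹² m.
Transfer ellipse a_t = (r₁ + r₂)/2 = 9.088×10¹¹ m.
At r₁: circular v_c1 = √(μ/r₁) = 48840 m/s; transfer-perihelion v_p = √[μ(2/r₁ − 1/a_t)] = 68010 m/s.
Δv₁ = v_p − v_c1 = 19170 m/s.
At r₂: circular v_c2 = √(μ/r₂) = 8678 m/s; transfer-aphelion v_a = √[μ(2/r₂ − 1/a_t)] = 2147 m/s.
Δv₂ = v_c2 − v_a = 6531 m/s.
Total Δv = Δv₁ + Δv₂ = 25700 m/s = 25.70 km/s.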